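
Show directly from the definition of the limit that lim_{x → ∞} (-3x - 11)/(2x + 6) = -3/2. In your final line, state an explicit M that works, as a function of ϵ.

M = 1/ϵ

Suppose ϵ > 0. We seek M > 0 such that x > M implies |(-3x - 11)/(2x + 6) + 3/2| < ϵ.
(-3x - 11)/(2x + 6) + 3/2 = (2(-3x - 11) − (-3)(2x + 6)) / (2(2x + 6)) = -4/(2(2x + 6)).
For x > 0 we have 2x + 6 > 2x, so |(-3x - 11)/(2x + 6) + 3/2| = 4/(2(2x + 6)) < 4/(2·2x) = 1/x.
Thus |(-3x - 11)/(2x + 6) + 3/2| < ϵ whenever x > 1/ϵ.
Take M = 1/ϵ. If x > M then |(-3x - 11)/(2x + 6) + 3/2| < 1/x < ϵ.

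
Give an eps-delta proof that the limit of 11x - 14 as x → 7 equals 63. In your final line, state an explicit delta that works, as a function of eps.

delta = eps/11

Let eps > 0 be given. We need delta > 0 so that 0 < |x − 7| < delta implies |(11x - 14) − 63| < eps.
|(11x - 14) − 63| = |11x - 77| = 11|x − 7|.
So 11|x − 7| < eps exactly when |x − 7| < eps/11.
Take delta = eps/11. If 0 < |x − 7| < delta then |(11x - 14) − 63| = 11|x − 7| < 11·(eps/11) = eps.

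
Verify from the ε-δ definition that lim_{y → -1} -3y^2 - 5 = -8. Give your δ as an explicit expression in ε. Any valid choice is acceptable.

δ = min(1, ε/9)

Fix ε > 0. We want δ > 0 such that 0 < |y + 1| < δ implies |(-3y^2 - 5) + 8| < ε.
(-3y^2 - 5) + 8 = -3y^2 + 3 = (y + 1)(-3y + 3).
So |(-3y^2 - 5) + 8| = |y + 1|·|-3y + 3|.
Require δ ≤ 1. Then |y + 1| < 1 gives |y| < 2, and by the triangle inequality |-3y + 3| ≤ 3·2 + 3 = 9.
Hence |(-3y^2 - 5) + 8| ≤ 9|y + 1| < ε provided |y + 1| < ε/9.
Take δ = min(1, ε/9). Then 0 < |y + 1| < δ gives both |y + 1| < 1 and |y + 1| < ε/9, so |(-3y^2 - 5) + 8| < ε.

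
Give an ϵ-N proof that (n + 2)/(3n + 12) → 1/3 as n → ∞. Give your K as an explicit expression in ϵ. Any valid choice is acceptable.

K = (2/3)/ϵ

Let ϵ > 0. For n ≥ 1, |(n + 2)/(3n + 12) − (1/3)| = |-6|/(3(3n + 12)) = 6/(3(3n + 12)).
Since 3n + 12 ≥ 3n for n ≥ 1, this is ≤ 6/(3·3n) = (2/3)/n.
So |(n + 2)/(3n + 12) − (1/3)| < ϵ whenever n > (2/3)/ϵ.
Take K = (2/3)/ϵ. If n > K then |(n + 2)/(3n + 12) − (1/3)| ≤ (2/3)/n < ϵ.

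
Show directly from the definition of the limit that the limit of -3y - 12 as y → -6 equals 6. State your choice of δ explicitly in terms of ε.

Fix ε > 0. We need δ > 0 so that 0 < |y + 6| < δ implies |(-3y - 12) − 6| < ε.
Since (-3y - 12) − 6 = -3(y + 6), we have |(-3y - 12) − 6| = 3|y + 6|.
So 3|y + 6| < ε exactly when |y + 6| < ε/3.
Choosing δ = ε/3 gives |(-3y - 12) − 6| = 3|y + 6| < ε whenever |y + 6| < δ.

δ = ε/3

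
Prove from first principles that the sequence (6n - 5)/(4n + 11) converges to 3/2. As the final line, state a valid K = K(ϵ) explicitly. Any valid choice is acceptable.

Suppose ϵ > 0. For n ≥ 1, |(6n - 5)/(4n + 11) − (3/2)| = |-86|/(4(4n + 11)) = 86/(4(4n + 11)).
Since 4n + 11 ≥ 4n for n ≥ 1, this is ≤ 86/(4·4n) = (43/8)/n.
So |(6n - 5)/(4n + 11) − (3/2)| < ϵ whenever n > (43/8)/ϵ.
Take K = (43/8)/ϵ. If n > K then |(6n - 5)/(4n + 11) − (3/2)| ≤ (43/8)/n < ϵ.

K = (43/8)/ϵ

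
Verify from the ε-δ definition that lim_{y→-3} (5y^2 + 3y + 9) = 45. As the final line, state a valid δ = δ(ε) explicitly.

Fix ε > 0. We want δ > 0 such that 0 < |y + 3| < δ implies |(5y^2 + 3y + 9) − 45| < ε.
(5y^2 + 3y + 9) − 45 = 5y^2 + 3y - 36 = (y + 3)(5y - 12).
So |(5y^2 + 3y + 9) − 45| = |y + 3|·|5y - 12|.
Assume first that |y + 3| < 2, so |y| < 5. Then |5y - 12| ≤ 5·5 + 12 = 37.
Hence |(5y^2 + 3y + 9) − 45| ≤ 37|y + 3| < ε provided |y + 3| < ε/37.
Choosing δ = min(2, ε/37) ensures both conditions, hence |(5y^2 + 3y + 9) − 45| < ε.

δ = min(2, ε/37)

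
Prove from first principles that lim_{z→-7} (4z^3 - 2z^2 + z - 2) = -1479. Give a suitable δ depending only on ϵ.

δ = min(1, ϵ/707)

Suppose ϵ > 0. We want δ > 0 such that 0 < |z + 7| < δ implies |(4z^3 - 2z^2 + z - 2) + 1479| < ϵ.
(4z^3 - 2z^2 + z - 2) + 1479 = 4z^3 - 2z^2 + z + 1477 = (z + 7)(4z^2 - 30z + 211).
So |(4z^3 - 2z^2 + z - 2) + 1479| = |z + 7|·|4z^2 - 30z + 211|.
Require δ ≤ 1. Then |z + 7| < 1 gives |z| < 8, and by the triangle inequality |4z^2 - 30z + 211| ≤ 4·8^2 + 30·8 + 211 = 707.
Hence |(4z^3 - 2z^2 + z - 2) + 1479| ≤ 707|z + 7| < ϵ provided |z + 7| < ϵ/707.
Choosing δ = min(1, ϵ/707) ensures both conditions, hence |(4z^3 - 2z^2 + z - 2) + 1479| < ϵ.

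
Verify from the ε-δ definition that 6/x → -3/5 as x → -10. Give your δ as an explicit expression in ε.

δ = min(5, (25/3)ε)

Fix ε > 0. We seek δ > 0 such that 0 < |x + 10| < δ implies |6/x + 3/5| < ε.
|6/x + 3/5| = 6·|-10 − x|/(10·|x|) = 6|x + 10|/(10|x|).
Restrict δ ≤ 5. Then |x + 10| < 5 gives |x| > 5, so 10|x| > 50.
Then |6/x + 3/5| < 6|x + 10|/50, which is < ε when |x + 10| < (25/3)ε.
Take δ = min(5, (25/3)ε). Then 0 < |x + 10| < δ gives both |x + 10| < 5 and |x + 10| < (25/3)ε, so |6/x + 3/5| < ε.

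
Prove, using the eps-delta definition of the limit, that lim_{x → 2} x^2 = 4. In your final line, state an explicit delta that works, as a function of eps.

Suppose eps > 0. We seek delta > 0 with 0 < |x − 2| < delta ⇒ |x^2 − 4| < eps.
Factor: x^2 − 4 = (x − 2)(x + 2), so |x^2 − 4| = |x − 2|·|x + 2|.
Impose delta ≤ 1 so that |x| < 3; then |x + 2| ≤ 5.
Hence |x^2 − 4| ≤ 5|x − 2|, which is < eps once |x − 2| < eps/5.
Take delta = min(1, eps/5). If 0 < |x − 2| < delta then both bounds hold and |x^2 − 4| ≤ 5|x − 2| < 5·(eps/5) = eps.

delta = min(1, eps/5)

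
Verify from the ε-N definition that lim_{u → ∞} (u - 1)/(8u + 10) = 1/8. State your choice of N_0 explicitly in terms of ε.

Suppose ε > 0. We seek N_0 > 0 such that u > N_0 implies |(u - 1)/(8u + 10) − (1/8)| < ε.
(u - 1)/(8u + 10) − (1/8) = (8(u - 1) − (8u + 10)) / (8(8u + 10)) = -18/(8(8u + 10)).
For u > 0 we have 8u + 10 > 8u, so |(u - 1)/(8u + 10) − (1/8)| = 18/(8(8u + 10)) < 18/(8·8u) = (9/32)/u.
Thus |(u - 1)/(8u + 10) − (1/8)| < ε whenever u > (9/32)/ε.
Take N_0 = (9/32)/ε. If u > N_0 then |(u - 1)/(8u + 10) − (1/8)| < (9/32)/u < ε.

N_0 = (9/32)/ε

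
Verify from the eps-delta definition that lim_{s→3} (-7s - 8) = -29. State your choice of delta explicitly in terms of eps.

delta = eps/7

Fix eps > 0. We need delta > 0 so that 0 < |s − 3| < delta implies |(-7s - 8) + 29| < eps.
Since (-7s - 8) + 29 = -7(s − 3), we have |(-7s - 8) + 29| = 7|s − 3|.
Thus it suffices that |s − 3| < eps/7.
Choosing delta = eps/7 gives |(-7s - 8) + 29| = 7|s − 3| < eps whenever |s − 3| < delta.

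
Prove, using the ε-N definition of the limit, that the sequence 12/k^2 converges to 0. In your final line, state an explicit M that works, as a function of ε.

Let ε > 0. For k ≥ 1, |12/k^2 − 0| = 12/k^2.
12/k^2 < ε ⇔ k^2 > 12/ε ⇔ k > (12/ε)^{1/2}.
Take M = (12/ε)^{1/2}. Then k > M implies 12/k^2 < ε.

M = (12/ε)^{1/2}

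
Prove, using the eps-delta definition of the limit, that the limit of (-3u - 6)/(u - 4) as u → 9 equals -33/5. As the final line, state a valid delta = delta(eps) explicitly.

delta = min(5/2, (25/36)eps)

Fix eps > 0. We want delta > 0 with 0 < |u − 9| < delta ⇒ |(-3u - 6)/(u - 4) + 33/5| < eps.
Combining over a common denominator, (-3u - 6)/(u - 4) + 33/5 = [(-3u - 6)·5 − (-33)·(u - 4)] / [5·(u - 4)] = 18(u − 9) / (5(u - 4)).
So |(-3u - 6)/(u - 4) + 33/5| = 18|u − 9| / (5·|u − 4|).
Require delta ≤ 5/2, so |u − 4| ≥ |5| − |u − 9| > 5 − 5/2 = 5/2.
Hence |(-3u - 6)/(u - 4) + 33/5| < 18|u − 9|/(5·(5/2)) = (36/25)|u − 9|, which is < eps once |u − 9| < (25/36)eps.
Take delta = min(5/2, (25/36)eps). Then 0 < |u − 9| < delta forces both bounds, so |(-3u - 6)/(u - 4) + 33/5| < eps.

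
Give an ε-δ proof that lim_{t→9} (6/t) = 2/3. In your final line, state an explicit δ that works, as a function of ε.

Suppose ε > 0. We seek δ > 0 such that 0 < |t − 9| < δ implies |6/t − (2/3)| < ε.
|6/t − (2/3)| = 6·|9 − t|/(9·|t|) = 6|t − 9|/(9|t|).
Require δ ≤ 9/2 so that |t| > 9 − 9/2 = 9/2, hence 9|t| > 81/2.
Then |6/t − (2/3)| < 6|t − 9|/(81/2), which is < ε when |t − 9| < (27/4)ε.
Take δ = min(9/2, (27/4)ε). Then 0 < |t − 9| < δ gives both |t − 9| < 9/2 and |t − 9| < (27/4)ε, so |6/t − (2/3)| < ε.

δ = min(9/2, (27/4)ε)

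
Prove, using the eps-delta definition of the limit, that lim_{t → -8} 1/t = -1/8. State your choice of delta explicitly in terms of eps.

delta = min(4, 32eps)

Suppose eps > 0. We seek delta > 0 such that 0 < |t + 8| < delta implies |1/t + 1/8| < eps.
|1/t + 1/8| = |-8 − t|/(8·|t|) = |t + 8|/(8|t|).
Restrict delta ≤ 4. Then |t + 8| < 4 gives |t| > 4, so 8|t| > 32.
Then |1/t + 1/8| < |t + 8|/32, which is < eps when |t + 8| < 32eps.
Take delta = min(4, 32eps). Then 0 < |t + 8| < delta gives both |t + 8| < 4 and |t + 8| < 32eps, so |1/t + 1/8| < eps.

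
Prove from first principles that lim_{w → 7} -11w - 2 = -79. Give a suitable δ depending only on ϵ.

δ = ϵ/11

Let ϵ > 0. We need δ > 0 so that 0 < |w − 7| < δ implies |(-11w - 2) + 79| < ϵ.
Since (-11w - 2) + 79 = -11(w − 7), we have |(-11w - 2) + 79| = 11|w − 7|.
Thus it suffices that |w − 7| < ϵ/11.
Take δ = ϵ/11. If 0 < |w − 7| < δ then |(-11w - 2) + 79| = 11|w − 7| < 11·(ϵ/11) = ϵ.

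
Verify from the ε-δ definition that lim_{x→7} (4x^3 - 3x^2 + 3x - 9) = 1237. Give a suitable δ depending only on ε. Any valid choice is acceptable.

δ = min(2, ε/727)

Fix ε > 0. We want δ > 0 such that 0 < |x − 7| < δ implies |(4x^3 - 3x^2 + 3x - 9) − 1237| < ε.
(4x^3 - 3x^2 + 3x - 9) − 1237 = 4x^3 - 3x^2 + 3x - 1246 = (x − 7)(4x^2 + 25x + 178).
So |(4x^3 - 3x^2 + 3x - 9) − 1237| = |x − 7|·|4x^2 + 25x + 178|.
Assume first that |x − 7| < 2, so |x| < 9. Then |4x^2 + 25x + 178| ≤ 4·9^2 + 25·9 + 178 = 727.
Hence |(4x^3 - 3x^2 + 3x - 9) − 1237| ≤ 727|x − 7| < ε provided |x − 7| < ε/727.
Choosing δ = min(2, ε/727) ensures both conditions, hence |(4x^3 - 3x^2 + 3x - 9) − 1237| < ε.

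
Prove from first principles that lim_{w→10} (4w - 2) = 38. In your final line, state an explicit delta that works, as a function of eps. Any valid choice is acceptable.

delta = eps/4

Let eps > 0 be given. We need delta > 0 so that 0 < |w − 10| < delta implies |(4w - 2) − 38| < eps.
Since (4w - 2) − 38 = 4(w − 10), we have |(4w - 2) − 38| = 4|w − 10|.
Thus it suffices that |w − 10| < eps/4.
Choosing delta = eps/4 gives |(4w - 2) − 38| = 4|w − 10| < eps whenever |w − 10| < delta.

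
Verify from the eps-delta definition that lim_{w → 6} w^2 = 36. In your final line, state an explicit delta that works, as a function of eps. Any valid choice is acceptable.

delta = min(2, eps/14)

Let eps > 0 be given. We seek delta > 0 with 0 < |w − 6| < delta ⇒ |w^2 − 36| < eps.
Factor: w^2 − 36 = (w − 6)(w + 6), so |w^2 − 36| = |w − 6|·|w + 6|.
Impose delta ≤ 2 so that |w| < 8; then |w + 6| ≤ 14.
Hence |w^2 − 36| ≤ 14|w − 6|, which is < eps once |w − 6| < eps/14.
Take delta = min(2, eps/14). If 0 < |w − 6| < delta then both bounds hold and |w^2 − 36| ≤ 14|w − 6| < 14·(eps/14) = eps.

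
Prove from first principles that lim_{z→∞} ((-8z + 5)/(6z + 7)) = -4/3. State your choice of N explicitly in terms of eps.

N = (43/18)/eps

Let eps > 0 be given. We seek N > 0 such that z > N implies |(-8z + 5)/(6z + 7) + 4/3| < eps.
(-8z + 5)/(6z + 7) + 4/3 = (6(-8z + 5) − (-8)(6z + 7)) / (6(6z + 7)) = 86/(6(6z + 7)).
For z > 0 we have 6z + 7 > 6z, so |(-8z + 5)/(6z + 7) + 4/3| = 86/(6(6z + 7)) < 86/(6·6z) = (43/18)/z.
Thus |(-8z + 5)/(6z + 7) + 4/3| < eps whenever z > (43/18)/eps.
Take N = (43/18)/eps. If z > N then |(-8z + 5)/(6z + 7) + 4/3| < (43/18)/z < eps.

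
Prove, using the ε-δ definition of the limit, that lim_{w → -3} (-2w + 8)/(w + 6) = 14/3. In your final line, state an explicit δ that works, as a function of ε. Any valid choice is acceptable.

δ = min(3/2, (9/40)ε)

Fix ε > 0. We want δ > 0 with 0 < |w + 3| < δ ⇒ |(-2w + 8)/(w + 6) − (14/3)| < ε.
Combining over a common denominator, (-2w + 8)/(w + 6) − (14/3) = [(-2w + 8)·3 − 14·(w + 6)] / [3·(w + 6)] = -20(w + 3) / (3(w + 6)).
So |(-2w + 8)/(w + 6) − (14/3)| = 20|w + 3| / (3·|w + 6|).
Restrict δ ≤ 3/2. Then |w + 3| < 3/2 gives |w + 6| = |(w + 3) + 3| ≥ 3 − 3/2 = 3/2.
Hence |(-2w + 8)/(w + 6) − (14/3)| < 20|w + 3|/(3·(3/2)) = (40/9)|w + 3|, which is < ε once |w + 3| < (9/40)ε.
Take δ = min(3/2, (9/40)ε). Then 0 < |w + 3| < δ forces both bounds, so |(-2w + 8)/(w + 6) − (14/3)| < ε.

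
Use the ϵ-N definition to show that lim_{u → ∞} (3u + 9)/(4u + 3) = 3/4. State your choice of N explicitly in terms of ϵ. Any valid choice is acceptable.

Fix ϵ > 0. We seek N > 0 such that u > N implies |(3u + 9)/(4u + 3) − (3/4)| < ϵ.
(3u + 9)/(4u + 3) − (3/4) = (4(3u + 9) − 3(4u + 3)) / (4(4u + 3)) = 27/(4(4u + 3)).
For u > 0 we have 4u + 3 > 4u, so |(3u + 9)/(4u + 3) − (3/4)| = 27/(4(4u + 3)) < 27/(4·4u) = (27/16)/u.
Thus |(3u + 9)/(4u + 3) − (3/4)| < ϵ whenever u > (27/16)/ϵ.
Take N = (27/16)/ϵ. If u > N then |(3u + 9)/(4u + 3) − (3/4)| < (27/16)/u < ϵ.

N = (27/16)/ϵ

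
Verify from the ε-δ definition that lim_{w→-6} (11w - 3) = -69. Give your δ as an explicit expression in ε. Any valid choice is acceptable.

δ = ε/11

Fix ε > 0. We need δ > 0 so that 0 < |w + 6| < δ implies |(11w - 3) + 69| < ε.
|(11w - 3) + 69| = |11w + 66| = 11|w + 6|.
So 11|w + 6| < ε exactly when |w + 6| < ε/11.
Take δ = ε/11. If 0 < |w + 6| < δ then |(11w - 3) + 69| = 11|w + 6| < 11·(ε/11) = ε.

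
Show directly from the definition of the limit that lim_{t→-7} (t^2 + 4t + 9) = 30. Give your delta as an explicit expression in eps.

delta = min(1, eps/11)

Fix eps > 0. We want delta > 0 such that 0 < |t + 7| < delta implies |(t^2 + 4t + 9) − 30| < eps.
(t^2 + 4t + 9) − 30 = t^2 + 4t - 21 = (t + 7)(t - 3).
So |(t^2 + 4t + 9) − 30| = |t + 7|·|t - 3|.
Require delta ≤ 1. Then |t + 7| < 1 gives |t| < 8, and by the triangle inequality |t - 3| ≤ 8 + 3 = 11.
Hence |(t^2 + 4t + 9) − 30| ≤ 11|t + 7| < eps provided |t + 7| < eps/11.
Choosing delta = min(1, eps/11) ensures both conditions, hence |(t^2 + 4t + 9) − 30| < eps.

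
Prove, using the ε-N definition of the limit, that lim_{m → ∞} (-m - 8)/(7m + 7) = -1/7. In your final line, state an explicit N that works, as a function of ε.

N = 1/ε

Fix ε > 0. For m ≥ 1, |(-m - 8)/(7m + 7) + 1/7| = |-49|/(7(7m + 7)) = 49/(7(7m + 7)).
Since 7m + 7 ≥ 7m for m ≥ 1, this is ≤ 49/(7·7m) = 1/m.
So |(-m - 8)/(7m + 7) + 1/7| < ε whenever m > 1/ε.
Take N = 1/ε. If m > N then |(-m - 8)/(7m + 7) + 1/7| ≤ 1/m < ε.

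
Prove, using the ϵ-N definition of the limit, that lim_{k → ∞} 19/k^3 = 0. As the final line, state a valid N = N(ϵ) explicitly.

N = (19/ϵ)^{1/3}

Fix ϵ > 0. For k ≥ 1, |19/k^3 − 0| = 19/k^3.
19/k^3 < ϵ ⇔ k^3 > 19/ϵ ⇔ k > (19/ϵ)^{1/3}.
Take N = (19/ϵ)^{1/3}. Then k > N implies 19/k^3 < ϵ.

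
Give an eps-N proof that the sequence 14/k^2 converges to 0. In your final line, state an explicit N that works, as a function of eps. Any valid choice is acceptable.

N = (14/eps)^{1/2}

Let eps > 0. For k ≥ 1, |14/k^2 − 0| = 14/k^2.
14/k^2 < eps ⇔ k^2 > 14/eps ⇔ k > (14/eps)^{1/2}.
Take N = (14/eps)^{1/2}. Then k > N implies 14/k^2 < eps.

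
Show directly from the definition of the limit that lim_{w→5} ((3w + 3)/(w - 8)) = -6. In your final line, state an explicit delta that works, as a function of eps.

delta = min(3/2, (1/6)eps)

Suppose eps > 0. We want delta > 0 with 0 < |w − 5| < delta ⇒ |(3w + 3)/(w - 8) + 6| < eps.
Combining over a common denominator, (3w + 3)/(w - 8) + 6 = [(3w + 3)·(-3) − 18·(w - 8)] / [(-3)·(w - 8)] = -27(w − 5) / ((-3)(w - 8)).
So |(3w + 3)/(w - 8) + 6| = 27|w − 5| / (3·|w − 8|).
Require delta ≤ 3/2, so |w − 8| ≥ |-3| − |w − 5| > 3 − 3/2 = 3/2.
Hence |(3w + 3)/(w - 8) + 6| < 27|w − 5|/(3·(3/2)) = 6|w − 5|, which is < eps once |w − 5| < (1/6)eps.
Take delta = min(3/2, (1/6)eps). Then 0 < |w − 5| < delta forces both bounds, so |(3w + 3)/(w - 8) + 6| < eps.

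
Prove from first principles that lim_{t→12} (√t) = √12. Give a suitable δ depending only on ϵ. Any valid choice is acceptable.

Let ϵ > 0. We want δ > 0 such that 0 < |t − 12| < δ implies |√t − √12| < ϵ.
Multiplying by the conjugate, |√t − √12| = |t − 12|/(√t + √12).
Restrict δ ≤ 12 so that |t − 12| < 12 forces t > 0, and then √t + √12 > √12.
Hence |√t − √12| < |t − 12|/√12, which is < ϵ once |t − 12| < √12·ϵ.
Take δ = min(12, √12·ϵ). If 0 < |t − 12| < δ then t > 0 and |√t − √12| < |t − 12|/√12 < ϵ.

δ = min(12, √12·ϵ)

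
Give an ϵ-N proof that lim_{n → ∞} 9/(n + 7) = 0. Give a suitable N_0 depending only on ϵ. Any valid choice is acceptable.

N_0 = 9/ϵ

Suppose ϵ > 0. For n ≥ 1, |9/(n + 7) − 0| = 9/(n + 7) ≤ 9/n.
We need 9/n < ϵ, i.e. n > 9/ϵ.
Take N_0 = 9/ϵ. If n > N_0 then |9/(n + 7)| ≤ 9/n < ϵ.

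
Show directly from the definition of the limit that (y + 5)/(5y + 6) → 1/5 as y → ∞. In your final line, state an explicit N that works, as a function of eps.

Fix eps > 0. We seek N > 0 such that y > N implies |(y + 5)/(5y + 6) − (1/5)| < eps.
(y + 5)/(5y + 6) − (1/5) = (5(y + 5) − (5y + 6)) / (5(5y + 6)) = 19/(5(5y + 6)).
For y > 0 we have 5y + 6 > 5y, so |(y + 5)/(5y + 6) − (1/5)| = 19/(5(5y + 6)) < 19/(5·5y) = (19/25)/y.
Thus |(y + 5)/(5y + 6) − (1/5)| < eps whenever y > (19/25)/eps.
Take N = (19/25)/eps. If y > N then |(y + 5)/(5y + 6) − (1/5)| < (19/25)/y < eps.

N = (19/25)/eps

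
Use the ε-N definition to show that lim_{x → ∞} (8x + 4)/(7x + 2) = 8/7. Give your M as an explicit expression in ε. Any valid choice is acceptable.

Let ε > 0 be given. We seek M > 0 such that x > M implies |(8x + 4)/(7x + 2) − (8/7)| < ε.
(8x + 4)/(7x + 2) − (8/7) = (7(8x + 4) − 8(7x + 2)) / (7(7x + 2)) = 12/(7(7x + 2)).
For x > 0 we have 7x + 2 > 7x, so |(8x + 4)/(7x + 2) − (8/7)| = 12/(7(7x + 2)) < 12/(7·7x) = (12/49)/x.
Thus |(8x + 4)/(7x + 2) − (8/7)| < ε whenever x > (12/49)/ε.
Take M = (12/49)/ε. If x > M then |(8x + 4)/(7x + 2) − (8/7)| < (12/49)/x < ε.

M = (12/49)/ε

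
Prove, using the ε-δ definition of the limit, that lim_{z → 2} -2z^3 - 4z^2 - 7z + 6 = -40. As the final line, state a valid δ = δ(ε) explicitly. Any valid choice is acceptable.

Let ε > 0 be given. We want δ > 0 such that 0 < |z − 2| < δ implies |(-2z^3 - 4z^2 - 7z + 6) + 40| < ε.
(-2z^3 - 4z^2 - 7z + 6) + 40 = -2z^3 - 4z^2 - 7z + 46 = (z − 2)(-2z^2 - 8z - 23).
So |(-2z^3 - 4z^2 - 7z + 6) + 40| = |z − 2|·|-2z^2 - 8z - 23|.
Assume first that |z − 2| < 1, so |z| < 3. Then |-2z^2 - 8z - 23| ≤ 2·3^2 + 8·3 + 23 = 65.
Hence |(-2z^3 - 4z^2 - 7z + 6) + 40| ≤ 65|z − 2| < ε provided |z − 2| < ε/65.
Take δ = min(1, ε/65). Then 0 < |z − 2| < δ gives both |z − 2| < 1 and |z − 2| < ε/65, so |(-2z^3 - 4z^2 - 7z + 6) + 40| < ε.

δ = min(1, ε/65)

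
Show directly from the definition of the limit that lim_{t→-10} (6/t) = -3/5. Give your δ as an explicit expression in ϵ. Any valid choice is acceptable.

δ = min(5, (25/3)ϵ)

Suppose ϵ > 0. We seek δ > 0 such that 0 < |t + 10| < δ implies |6/t + 3/5| < ϵ.
|6/t + 3/5| = 6·|-10 − t|/(10·|t|) = 6|t + 10|/(10|t|).
Restrict δ ≤ 5. Then |t + 10| < 5 gives |t| > 5, so 10|t| > 50.
Then |6/t + 3/5| < 6|t + 10|/50, which is < ϵ when |t + 10| < (25/3)ϵ.
Take δ = min(5, (25/3)ϵ). Then 0 < |t + 10| < δ gives both |t + 10| < 5 and |t + 10| < (25/3)ϵ, so |6/t + 3/5| < ϵ.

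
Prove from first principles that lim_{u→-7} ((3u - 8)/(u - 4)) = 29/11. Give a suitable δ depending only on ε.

Let ε > 0 be given. We want δ > 0 with 0 < |u + 7| < δ ⇒ |(3u - 8)/(u - 4) − (29/11)| < ε.
Combining over a common denominator, (3u - 8)/(u - 4) − (29/11) = [(3u - 8)·(-11) − (-29)·(u - 4)] / [(-11)·(u - 4)] = -4(u + 7) / ((-11)(u - 4)).
So |(3u - 8)/(u - 4) − (29/11)| = 4|u + 7| / (11·|u − 4|).
Require δ ≤ 11/2, so |u − 4| ≥ |-11| − |u + 7| > 11 − 11/2 = 11/2.
Hence |(3u - 8)/(u - 4) − (29/11)| < 4|u + 7|/(11·(11/2)) = (8/121)|u + 7|, which is < ε once |u + 7| < (121/8)ε.
Take δ = min(11/2, (121/8)ε). Then 0 < |u + 7| < δ forces both bounds, so |(3u - 8)/(u - 4) − (29/11)| < ε.

δ = min(11/2, (121/8)ε)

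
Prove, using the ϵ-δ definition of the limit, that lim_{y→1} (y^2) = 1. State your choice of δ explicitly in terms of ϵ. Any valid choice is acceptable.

δ = min(2, ϵ/4)

Fix ϵ > 0. We seek δ > 0 with 0 < |y − 1| < δ ⇒ |y^2 − 1| < ϵ.
Factor: y^2 − 1 = (y − 1)(y + 1), so |y^2 − 1| = |y − 1|·|y + 1|.
Restrict δ ≤ 2. Then |y − 1| < 2 gives |y| < 3, so by the triangle inequality |y + 1| ≤ 3 + 1 = 4.
Hence |y^2 − 1| ≤ 4|y − 1|, which is < ϵ once |y − 1| < ϵ/4.
Take δ = min(2, ϵ/4). If 0 < |y − 1| < δ then both bounds hold and |y^2 − 1| ≤ 4|y − 1| < 4·(ϵ/4) = ϵ.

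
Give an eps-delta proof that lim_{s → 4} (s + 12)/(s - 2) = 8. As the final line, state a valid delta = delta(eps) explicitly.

Fix eps > 0. We want delta > 0 with 0 < |s − 4| < delta ⇒ |(s + 12)/(s - 2) − 8| < eps.
Combining over a common denominator, (s + 12)/(s - 2) − 8 = [(s + 12)·2 − 16·(s - 2)] / [2·(s - 2)] = -14(s − 4) / (2(s - 2)).
So |(s + 12)/(s - 2) − 8| = 14|s − 4| / (2·|s − 2|).
Restrict delta ≤ 1. Then |s − 4| < 1 gives |s − 2| = |(s − 4) + 2| ≥ 2 − 1 = 1.
Hence |(s + 12)/(s - 2) − 8| < 14|s − 4|/(2·1) = 7|s − 4|, which is < eps once |s − 4| < (1/7)eps.
Take delta = min(1, (1/7)eps). Then 0 < |s − 4| < delta forces both bounds, so |(s + 12)/(s - 2) − 8| < eps.

delta = min(1, (1/7)eps)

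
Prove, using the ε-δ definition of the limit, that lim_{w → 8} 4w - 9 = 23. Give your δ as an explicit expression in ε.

δ = ε/4

Suppose ε > 0. We need δ > 0 so that 0 < |w − 8| < δ implies |(4w - 9) − 23| < ε.
|(4w - 9) − 23| = |4w - 32| = 4|w − 8|.
Thus it suffices that |w − 8| < ε/4.
Choosing δ = ε/4 gives |(4w - 9) − 23| = 4|w − 8| < ε whenever |w − 8| < δ.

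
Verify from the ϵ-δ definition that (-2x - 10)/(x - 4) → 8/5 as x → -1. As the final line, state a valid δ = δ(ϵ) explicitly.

Fix ϵ > 0. We want δ > 0 with 0 < |x + 1| < δ ⇒ |(-2x - 10)/(x - 4) − (8/5)| < ϵ.
Combining over a common denominator, (-2x - 10)/(x - 4) − (8/5) = [(-2x - 10)·(-5) − (-8)·(x - 4)] / [(-5)·(x - 4)] = 18(x + 1) / ((-5)(x - 4)).
So |(-2x - 10)/(x - 4) − (8/5)| = 18|x + 1| / (5·|x − 4|).
Require δ ≤ 5/2, so |x − 4| ≥ |-5| − |x + 1| > 5 − 5/2 = 5/2.
Hence |(-2x - 10)/(x - 4) − (8/5)| < 18|x + 1|/(5·(5/2)) = (36/25)|x + 1|, which is < ϵ once |x + 1| < (25/36)ϵ.
Take δ = min(5/2, (25/36)ϵ). Then 0 < |x + 1| < δ forces both bounds, so |(-2x - 10)/(x - 4) − (8/5)| < ϵ.

δ = min(5/2, (25/36)ϵ)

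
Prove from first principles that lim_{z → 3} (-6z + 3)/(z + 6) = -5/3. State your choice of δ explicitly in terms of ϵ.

δ = min(9/2, (27/26)ϵ)

Fix ϵ > 0. We want δ > 0 with 0 < |z − 3| < δ ⇒ |(-6z + 3)/(z + 6) + 5/3| < ϵ.
Combining over a common denominator, (-6z + 3)/(z + 6) + 5/3 = [(-6z + 3)·9 − (-15)·(z + 6)] / [9·(z + 6)] = -39(z − 3) / (9(z + 6)).
So |(-6z + 3)/(z + 6) + 5/3| = 39|z − 3| / (9·|z + 6|).
Require δ ≤ 9/2, so |z + 6| ≥ |9| − |z − 3| > 9 − 9/2 = 9/2.
Hence |(-6z + 3)/(z + 6) + 5/3| < 39|z − 3|/(9·(9/2)) = (26/27)|z − 3|, which is < ϵ once |z − 3| < (27/26)ϵ.
Take δ = min(9/2, (27/26)ϵ). Then 0 < |z − 3| < δ forces both bounds, so |(-6z + 3)/(z + 6) + 5/3| < ϵ.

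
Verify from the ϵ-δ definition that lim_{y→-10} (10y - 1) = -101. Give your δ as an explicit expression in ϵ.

Let ϵ > 0 be given. We need δ > 0 so that 0 < |y + 10| < δ implies |(10y - 1) + 101| < ϵ.
|(10y - 1) + 101| = |10y + 100| = 10|y + 10|.
So 10|y + 10| < ϵ exactly when |y + 10| < ϵ/10.
Choosing δ = ϵ/10 gives |(10y - 1) + 101| = 10|y + 10| < ϵ whenever |y + 10| < δ.

δ = ϵ/10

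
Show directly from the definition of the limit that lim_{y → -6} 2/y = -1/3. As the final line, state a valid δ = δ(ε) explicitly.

Suppose ε > 0. We seek δ > 0 such that 0 < |y + 6| < δ implies |2/y + 1/3| < ε.
|2/y + 1/3| = 2·|-6 − y|/(6·|y|) = 2|y + 6|/(6|y|).
Restrict δ ≤ 3. Then |y + 6| < 3 gives |y| > 3, so 6|y| > 18.
Then |2/y + 1/3| < 2|y + 6|/18, which is < ε when |y + 6| < 9ε.
Take δ = min(3, 9ε). Then 0 < |y + 6| < δ gives both |y + 6| < 3 and |y + 6| < 9ε, so |2/y + 1/3| < ε.

δ = min(3, 9ε)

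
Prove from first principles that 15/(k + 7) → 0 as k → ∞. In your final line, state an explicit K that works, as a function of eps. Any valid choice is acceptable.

K = 15/eps

Let eps > 0. For k ≥ 1, |15/(k + 7) − 0| = 15/(k + 7) ≤ 15/k.
We need 15/k < eps, i.e. k > 15/eps.
Take K = 15/eps. If k > K then |15/(k + 7)| ≤ 15/k < eps.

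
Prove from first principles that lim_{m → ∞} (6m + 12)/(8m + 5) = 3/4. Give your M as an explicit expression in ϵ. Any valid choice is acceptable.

Fix ϵ > 0. For m ≥ 1, |(6m + 12)/(8m + 5) − (3/4)| = |66|/(8(8m + 5)) = 66/(8(8m + 5)).
Since 8m + 5 ≥ 8m for m ≥ 1, this is ≤ 66/(8·8m) = (33/32)/m.
So |(6m + 12)/(8m + 5) − (3/4)| < ϵ whenever m > (33/32)/ϵ.
Take M = (33/32)/ϵ. If m > M then |(6m + 12)/(8m + 5) − (3/4)| ≤ (33/32)/m < ϵ.

M = (33/32)/ϵ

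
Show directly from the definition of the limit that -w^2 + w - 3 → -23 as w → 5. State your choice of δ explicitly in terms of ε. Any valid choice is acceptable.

δ = min(1, ε/10)

Let ε > 0 be given. We want δ > 0 such that 0 < |w − 5| < δ implies |(-w^2 + w - 3) + 23| < ε.
(-w^2 + w - 3) + 23 = -w^2 + w + 20 = (w − 5)(-w - 4).
So |(-w^2 + w - 3) + 23| = |w − 5|·|-w - 4|.
Require δ ≤ 1. Then |w − 5| < 1 gives |w| < 6, and by the triangle inequality |-w - 4| ≤ 6 + 4 = 10.
Hence |(-w^2 + w - 3) + 23| ≤ 10|w − 5| < ε provided |w − 5| < ε/10.
Choosing δ = min(1, ε/10) ensures both conditions, hence |(-w^2 + w - 3) + 23| < ε.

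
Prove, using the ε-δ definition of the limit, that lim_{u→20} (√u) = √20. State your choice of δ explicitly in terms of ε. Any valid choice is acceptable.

Suppose ε > 0. We want δ > 0 such that 0 < |u − 20| < δ implies |√u − √20| < ε.
Rationalise: √u − √20 = (u − 20)/(√u + √20), so |√u − √20| = |u − 20|/(√u + √20).
Restrict δ ≤ 20 so that |u − 20| < 20 forces u > 0, and then √u + √20 > √20.
Hence |√u − √20| < |u − 20|/√20, which is < ε once |u − 20| < √20·ε.
Take δ = min(20, √20·ε). If 0 < |u − 20| < δ then u > 0 and |√u − √20| < |u − 20|/√20 < ε.

δ = min(20, √20·ε)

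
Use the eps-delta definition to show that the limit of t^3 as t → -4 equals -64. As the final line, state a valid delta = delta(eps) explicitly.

Fix eps > 0. We seek delta > 0 with 0 < |t + 4| < delta ⇒ |t^3 + 64| < eps.
Factor: t^3 + 64 = (t + 4)(t^2 - 4t + 16), so |t^3 + 64| = |t + 4|·|t^2 - 4t + 16|.
Restrict delta ≤ 2. Then |t + 4| < 2 gives |t| < 6, so by the triangle inequality |t^2 - 4t + 16| ≤ 6^2 + 4·6 + 16 = 76.
Hence |t^3 + 64| ≤ 76|t + 4|, which is < eps once |t + 4| < eps/76.
Take delta = min(2, eps/76). If 0 < |t + 4| < delta then both bounds hold and |t^3 + 64| ≤ 76|t + 4| < 76·(eps/76) = eps.

delta = min(2, eps/76)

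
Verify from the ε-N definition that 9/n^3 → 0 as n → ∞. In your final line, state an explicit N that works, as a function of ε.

N = (9/ε)^{1/3}

Let ε > 0. For n ≥ 1, |9/n^3 − 0| = 9/n^3.
9/n^3 < ε ⇔ n^3 > 9/ε ⇔ n > (9/ε)^{1/3}.
Take N = (9/ε)^{1/3}. Then n > N implies 9/n^3 < ε.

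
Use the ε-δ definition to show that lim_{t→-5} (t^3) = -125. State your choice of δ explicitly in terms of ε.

δ = min(1, ε/91)

Let ε > 0 be given. We seek δ > 0 with 0 < |t + 5| < δ ⇒ |t^3 + 125| < ε.
Factor: t^3 + 125 = (t + 5)(t^2 - 5t + 25), so |t^3 + 125| = |t + 5|·|t^2 - 5t + 25|.
Restrict δ ≤ 1. Then |t + 5| < 1 gives |t| < 6, so by the triangle inequality |t^2 - 5t + 25| ≤ 6^2 + 5·6 + 25 = 91.
Hence |t^3 + 125| ≤ 91|t + 5|, which is < ε once |t + 5| < ε/91.
Take δ = min(1, ε/91). If 0 < |t + 5| < δ then both bounds hold and |t^3 + 125| ≤ 91|t + 5| < 91·(ε/91) = ε.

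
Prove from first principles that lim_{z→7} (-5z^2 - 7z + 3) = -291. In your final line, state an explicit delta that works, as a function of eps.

Let eps > 0. We want delta > 0 such that 0 < |z − 7| < delta implies |(-5z^2 - 7z + 3) + 291| < eps.
(-5z^2 - 7z + 3) + 291 = -5z^2 - 7z + 294 = (z − 7)(-5z - 42).
So |(-5z^2 - 7z + 3) + 291| = |z − 7|·|-5z - 42|.
Assume first that |z − 7| < 1, so |z| < 8. Then |-5z - 42| ≤ 5·8 + 42 = 82.
Hence |(-5z^2 - 7z + 3) + 291| ≤ 82|z − 7| < eps provided |z − 7| < eps/82.
Choosing delta = min(1, eps/82) ensures both conditions, hence |(-5z^2 - 7z + 3) + 291| < eps.

delta = min(1, eps/82)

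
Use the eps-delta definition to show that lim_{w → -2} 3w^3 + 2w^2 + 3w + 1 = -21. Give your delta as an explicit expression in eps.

delta = min(2, eps/75)

Suppose eps > 0. We want delta > 0 such that 0 < |w + 2| < delta implies |(3w^3 + 2w^2 + 3w + 1) + 21| < eps.
(3w^3 + 2w^2 + 3w + 1) + 21 = 3w^3 + 2w^2 + 3w + 22 = (w + 2)(3w^2 - 4w + 11).
So |(3w^3 + 2w^2 + 3w + 1) + 21| = |w + 2|·|3w^2 - 4w + 11|.
Require delta ≤ 2. Then |w + 2| < 2 gives |w| < 4, and by the triangle inequality |3w^2 - 4w + 11| ≤ 3·4^2 + 4·4 + 11 = 75.
Hence |(3w^3 + 2w^2 + 3w + 1) + 21| ≤ 75|w + 2| < eps provided |w + 2| < eps/75.
Take delta = min(2, eps/75). Then 0 < |w + 2| < delta gives both |w + 2| < 2 and |w + 2| < eps/75, so |(3w^3 + 2w^2 + 3w + 1) + 21| < eps.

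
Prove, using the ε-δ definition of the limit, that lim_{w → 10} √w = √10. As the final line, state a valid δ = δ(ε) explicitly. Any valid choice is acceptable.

Fix ε > 0. We want δ > 0 such that 0 < |w − 10| < δ implies |√w − √10| < ε.
Multiplying by the conjugate, |√w − √10| = |w − 10|/(√w + √10).
Restrict δ ≤ 10 so that |w − 10| < 10 forces w > 0, and then √w + √10 > √10.
Hence |√w − √10| < |w − 10|/√10, which is < ε once |w − 10| < √10·ε.
Take δ = min(10, √10·ε). If 0 < |w − 10| < δ then w > 0 and |√w − √10| < |w − 10|/√10 < ε.

δ = min(10, √10·ε)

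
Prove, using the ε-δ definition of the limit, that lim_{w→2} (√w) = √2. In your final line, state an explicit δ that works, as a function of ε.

δ = min(2, √2·ε)

Let ε > 0 be given. We want δ > 0 such that 0 < |w − 2| < δ implies |√w − √2| < ε.
Multiplying by the conjugate, |√w − √2| = |w − 2|/(√w + √2).
Restrict δ ≤ 2 so that |w − 2| < 2 forces w > 0, and then √w + √2 > √2.
Hence |√w − √2| < |w − 2|/√2, which is < ε once |w − 2| < √2·ε.
Take δ = min(2, √2·ε). If 0 < |w − 2| < δ then w > 0 and |√w − √2| < |w − 2|/√2 < ε.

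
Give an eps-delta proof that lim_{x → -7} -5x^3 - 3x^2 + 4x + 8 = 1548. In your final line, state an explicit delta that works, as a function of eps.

Fix eps > 0. We want delta > 0 such that 0 < |x + 7| < delta implies |(-5x^3 - 3x^2 + 4x + 8) − 1548| < eps.
(-5x^3 - 3x^2 + 4x + 8) − 1548 = -5x^3 - 3x^2 + 4x - 1540 = (x + 7)(-5x^2 + 32x - 220).
So |(-5x^3 - 3x^2 + 4x + 8) − 1548| = |x + 7|·|-5x^2 + 32x - 220|.
Assume first that |x + 7| < 1, so |x| < 8. Then |-5x^2 + 32x - 220| ≤ 5·8^2 + 32·8 + 220 = 796.
Hence |(-5x^3 - 3x^2 + 4x + 8) − 1548| ≤ 796|x + 7| < eps provided |x + 7| < eps/796.
Take delta = min(1, eps/796). Then 0 < |x + 7| < delta gives both |x + 7| < 1 and |x + 7| < eps/796, so |(-5x^3 - 3x^2 + 4x + 8) − 1548| < eps.

delta = min(1, eps/796)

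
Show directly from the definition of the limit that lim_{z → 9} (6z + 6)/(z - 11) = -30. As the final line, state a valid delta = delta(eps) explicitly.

delta = min(1, (1/36)eps)

Let eps > 0 be given. We want delta > 0 with 0 < |z − 9| < delta ⇒ |(6z + 6)/(z - 11) + 30| < eps.
Combining over a common denominator, (6z + 6)/(z - 11) + 30 = [(6z + 6)·(-2) − 60·(z - 11)] / [(-2)·(z - 11)] = -72(z − 9) / ((-2)(z - 11)).
So |(6z + 6)/(z - 11) + 30| = 72|z − 9| / (2·|z − 11|).
Require delta ≤ 1, so |z − 11| ≥ |-2| − |z − 9| > 2 − 1 = 1.
Hence |(6z + 6)/(z - 11) + 30| < 72|z − 9|/(2·1) = 36|z − 9|, which is < eps once |z − 9| < (1/36)eps.
Take delta = min(1, (1/36)eps). Then 0 < |z − 9| < delta forces both bounds, so |(6z + 6)/(z - 11) + 30| < eps.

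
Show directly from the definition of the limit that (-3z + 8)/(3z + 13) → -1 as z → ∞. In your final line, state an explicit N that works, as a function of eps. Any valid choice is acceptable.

Let eps > 0 be given. We seek N > 0 such that z > N implies |(-3z + 8)/(3z + 13) + 1| < eps.
(-3z + 8)/(3z + 13) + 1 = (3(-3z + 8) − (-3)(3z + 13)) / (3(3z + 13)) = 63/(3(3z + 13)).
For z > 0 we have 3z + 13 > 3z, so |(-3z + 8)/(3z + 13) + 1| = 63/(3(3z + 13)) < 63/(3·3z) = 7/z.
Thus |(-3z + 8)/(3z + 13) + 1| < eps whenever z > 7/eps.
Take N = 7/eps. If z > N then |(-3z + 8)/(3z + 13) + 1| < 7/z < eps.

N = 7/eps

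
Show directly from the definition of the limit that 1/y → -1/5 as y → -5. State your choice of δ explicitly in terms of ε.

Let ε > 0. We seek δ > 0 such that 0 < |y + 5| < δ implies |1/y + 1/5| < ε.
|1/y + 1/5| = |-5 − y|/(5·|y|) = |y + 5|/(5|y|).
Require δ ≤ 5/2 so that |y| > 5 − 5/2 = 5/2, hence 5|y| > 25/2.
Then |1/y + 1/5| < |y + 5|/(25/2), which is < ε when |y + 5| < (25/2)ε.
Take δ = min(5/2, (25/2)ε). Then 0 < |y + 5| < δ gives both |y + 5| < 5/2 and |y + 5| < (25/2)ε, so |1/y + 1/5| < ε.

δ = min(5/2, (25/2)ε)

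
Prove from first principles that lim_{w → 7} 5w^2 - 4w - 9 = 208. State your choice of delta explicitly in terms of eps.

Fix eps > 0. We want delta > 0 such that 0 < |w − 7| < delta implies |(5w^2 - 4w - 9) − 208| < eps.
(5w^2 - 4w - 9) − 208 = 5w^2 - 4w - 217 = (w − 7)(5w + 31).
So |(5w^2 - 4w - 9) − 208| = |w − 7|·|5w + 31|.
Assume first that |w − 7| < 1, so |w| < 8. Then |5w + 31| ≤ 5·8 + 31 = 71.
Hence |(5w^2 - 4w - 9) − 208| ≤ 71|w − 7| < eps provided |w − 7| < eps/71.
Take delta = min(1, eps/71). Then 0 < |w − 7| < delta gives both |w − 7| < 1 and |w − 7| < eps/71, so |(5w^2 - 4w - 9) − 208| < eps.

delta = min(1, eps/71)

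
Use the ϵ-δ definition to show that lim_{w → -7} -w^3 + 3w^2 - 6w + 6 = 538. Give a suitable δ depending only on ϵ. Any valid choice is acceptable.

Let ϵ > 0. We want δ > 0 such that 0 < |w + 7| < δ implies |(-w^3 + 3w^2 - 6w + 6) − 538| < ϵ.
(-w^3 + 3w^2 - 6w + 6) − 538 = -w^3 + 3w^2 - 6w - 532 = (w + 7)(-w^2 + 10w - 76).
So |(-w^3 + 3w^2 - 6w + 6) − 538| = |w + 7|·|-w^2 + 10w - 76|.
Assume first that |w + 7| < 1, so |w| < 8. Then |-w^2 + 10w - 76| ≤ 8^2 + 10·8 + 76 = 220.
Hence |(-w^3 + 3w^2 - 6w + 6) − 538| ≤ 220|w + 7| < ϵ provided |w + 7| < ϵ/220.
Take δ = min(1, ϵ/220). Then 0 < |w + 7| < δ gives both |w + 7| < 1 and |w + 7| < ϵ/220, so |(-w^3 + 3w^2 - 6w + 6) − 538| < ϵ.

δ = min(1, ϵ/220)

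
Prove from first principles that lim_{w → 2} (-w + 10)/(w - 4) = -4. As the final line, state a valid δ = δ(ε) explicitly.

δ = min(1, (1/3)ε)

Let ε > 0. We want δ > 0 with 0 < |w − 2| < δ ⇒ |(-w + 10)/(w - 4) + 4| < ε.
Combining over a common denominator, (-w + 10)/(w - 4) + 4 = [(-w + 10)·(-2) − 8·(w - 4)] / [(-2)·(w - 4)] = -6(w − 2) / ((-2)(w - 4)).
So |(-w + 10)/(w - 4) + 4| = 6|w − 2| / (2·|w − 4|).
Restrict δ ≤ 1. Then |w − 2| < 1 gives |w − 4| = |(w − 2) + (-2)| ≥ 2 − 1 = 1.
Hence |(-w + 10)/(w - 4) + 4| < 6|w − 2|/(2·1) = 3|w − 2|, which is < ε once |w − 2| < (1/3)ε.
Take δ = min(1, (1/3)ε). Then 0 < |w − 2| < δ forces both bounds, so |(-w + 10)/(w - 4) + 4| < ε.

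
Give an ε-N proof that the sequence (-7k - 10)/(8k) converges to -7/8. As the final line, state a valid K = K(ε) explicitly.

K = (5/4)/ε

Suppose ε > 0. For k ≥ 1, |(-7k - 10)/(8k) + 7/8| = |-80|/(8(8k)) = 80/(8(8k)).
Since 8k ≥ 8k for k ≥ 1, this is ≤ 80/(8·8k) = (5/4)/k.
So |(-7k - 10)/(8k) + 7/8| < ε whenever k > (5/4)/ε.
Take K = (5/4)/ε. If k > K then |(-7k - 10)/(8k) + 7/8| ≤ (5/4)/k < ε.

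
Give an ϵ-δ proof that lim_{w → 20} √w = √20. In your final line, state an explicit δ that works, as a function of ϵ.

Suppose ϵ > 0. We want δ > 0 such that 0 < |w − 20| < δ implies |√w − √20| < ϵ.
Rationalise: √w − √20 = (w − 20)/(√w + √20), so |√w − √20| = |w − 20|/(√w + √20).
Restrict δ ≤ 20 so that |w − 20| < 20 forces w > 0, and then √w + √20 > √20.
Hence |√w − √20| < |w − 20|/√20, which is < ϵ once |w − 20| < √20·ϵ.
Take δ = min(20, √20·ϵ). If 0 < |w − 20| < δ then w > 0 and |√w − √20| < |w − 20|/√20 < ϵ.

δ = min(20, √20·ϵ)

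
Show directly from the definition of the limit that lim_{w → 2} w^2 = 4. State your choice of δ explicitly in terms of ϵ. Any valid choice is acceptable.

δ = min(1, ϵ/5)

Fix ϵ > 0. We seek δ > 0 with 0 < |w − 2| < δ ⇒ |w^2 − 4| < ϵ.
Factor: w^2 − 4 = (w − 2)(w + 2), so |w^2 − 4| = |w − 2|·|w + 2|.
Restrict δ ≤ 1. Then |w − 2| < 1 gives |w| < 3, so by the triangle inequality |w + 2| ≤ 3 + 2 = 5.
Hence |w^2 − 4| ≤ 5|w − 2|, which is < ϵ once |w − 2| < ϵ/5.
Take δ = min(1, ϵ/5). If 0 < |w − 2| < δ then both bounds hold and |w^2 − 4| ≤ 5|w − 2| < 5·(ϵ/5) = ϵ.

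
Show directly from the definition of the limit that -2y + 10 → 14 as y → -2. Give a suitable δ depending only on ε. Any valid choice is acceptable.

Let ε > 0. We need δ > 0 so that 0 < |y + 2| < δ implies |(-2y + 10) − 14| < ε.
|(-2y + 10) − 14| = |-2y - 4| = 2|y + 2|.
So 2|y + 2| < ε exactly when |y + 2| < ε/2.
Choosing δ = ε/2 gives |(-2y + 10) − 14| = 2|y + 2| < ε whenever |y + 2| < δ.

δ = ε/2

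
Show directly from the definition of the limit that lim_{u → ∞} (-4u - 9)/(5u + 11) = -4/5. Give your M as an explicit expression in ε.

M = (1/25)/ε

Suppose ε > 0. We seek M > 0 such that u > M implies |(-4u - 9)/(5u + 11) + 4/5| < ε.
(-4u - 9)/(5u + 11) + 4/5 = (5(-4u - 9) − (-4)(5u + 11)) / (5(5u + 11)) = -1/(5(5u + 11)).
For u > 0 we have 5u + 11 > 5u, so |(-4u - 9)/(5u + 11) + 4/5| = 1/(5(5u + 11)) < 1/(5·5u) = (1/25)/u.
Thus |(-4u - 9)/(5u + 11) + 4/5| < ε whenever u > (1/25)/ε.
Take M = (1/25)/ε. If u > M then |(-4u - 9)/(5u + 11) + 4/5| < (1/25)/u < ε.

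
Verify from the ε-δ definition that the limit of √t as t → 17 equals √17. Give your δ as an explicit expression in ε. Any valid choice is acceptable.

δ = min(17, √17·ε)

Let ε > 0 be given. We want δ > 0 such that 0 < |t − 17| < δ implies |√t − √17| < ε.
Multiplying by the conjugate, |√t − √17| = |t − 17|/(√t + √17).
Restrict δ ≤ 17 so that |t − 17| < 17 forces t > 0, and then √t + √17 > √17.
Hence |√t − √17| < |t − 17|/√17, which is < ε once |t − 17| < √17·ε.
Take δ = min(17, √17·ε). If 0 < |t − 17| < δ then t > 0 and |√t − √17| < |t − 17|/√17 < ε.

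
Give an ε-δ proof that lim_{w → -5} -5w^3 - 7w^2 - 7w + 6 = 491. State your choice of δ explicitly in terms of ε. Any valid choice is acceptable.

δ = min(1, ε/385)

Fix ε > 0. We want δ > 0 such that 0 < |w + 5| < δ implies |(-5w^3 - 7w^2 - 7w + 6) − 491| < ε.
(-5w^3 - 7w^2 - 7w + 6) − 491 = -5w^3 - 7w^2 - 7w - 485 = (w + 5)(-5w^2 + 18w - 97).
So |(-5w^3 - 7w^2 - 7w + 6) − 491| = |w + 5|·|-5w^2 + 18w - 97|.
Require δ ≤ 1. Then |w + 5| < 1 gives |w| < 6, and by the triangle inequality |-5w^2 + 18w - 97| ≤ 5·6^2 + 18·6 + 97 = 385.
Hence |(-5w^3 - 7w^2 - 7w + 6) − 491| ≤ 385|w + 5| < ε provided |w + 5| < ε/385.
Choosing δ = min(1, ε/385) ensures both conditions, hence |(-5w^3 - 7w^2 - 7w + 6) − 491| < ε.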